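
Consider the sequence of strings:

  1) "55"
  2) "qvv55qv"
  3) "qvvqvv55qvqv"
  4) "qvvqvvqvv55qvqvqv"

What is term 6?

Each term wraps the previous one in qvv on the left and qv on the right.
From qvvqvvqvv55qvqvqv, 2 further steps: qvvqvvqvv55qvqvqv → qvvqvvqvvqvv55qvqvqvqv → (answer).

qvvqvvqvvqvvqvv55qvqvqvqvqv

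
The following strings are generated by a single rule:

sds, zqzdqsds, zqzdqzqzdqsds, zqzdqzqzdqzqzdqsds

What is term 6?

zqzdqzqzdqzqzdqzqzdqzqzdqsds

The strings grow by a fixed prefix zqzdq each time.
From zqzdqzqzdqzqzdqsds, 2 further steps: zqzdqzqzdqzqzdqsds → zqzdqzqzdqzqzdqzqzdqsds → (answer).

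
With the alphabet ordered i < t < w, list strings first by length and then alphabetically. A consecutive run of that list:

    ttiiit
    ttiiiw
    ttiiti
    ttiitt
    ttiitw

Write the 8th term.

Advancing 3 positions from ttiitw through ttiitw → ttiiwi → ttiiwt reaches term 8.

ttiiww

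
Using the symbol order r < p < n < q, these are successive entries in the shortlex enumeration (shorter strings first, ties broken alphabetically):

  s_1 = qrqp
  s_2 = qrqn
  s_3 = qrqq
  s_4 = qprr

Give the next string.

Find the rightmost character of qprr below q, bump it to the next letter, and reset everything to its right to r.

qprp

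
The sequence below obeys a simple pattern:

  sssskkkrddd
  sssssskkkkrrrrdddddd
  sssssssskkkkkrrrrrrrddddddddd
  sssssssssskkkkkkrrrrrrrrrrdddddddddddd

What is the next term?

The n-th term is 2n+2 s's then n+2 k's then 3n-2 r's then 3n d's (n = 1, 2, …).
Setting n = 5 gives 12, 7, 13, 15 characters in each block.

sssssssssssskkkkkkkrrrrrrrrrrrrrddddddddddddddd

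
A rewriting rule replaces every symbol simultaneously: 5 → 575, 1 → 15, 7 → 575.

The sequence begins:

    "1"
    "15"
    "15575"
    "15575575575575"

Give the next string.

Applying the rule to each of the 14 symbols of 15575575575575 gives the pieces 15 575 575 575 575 575 575 575 575 575 575 575 575 575, which concatenate to the answer.

15575575575575575575575575575575575575575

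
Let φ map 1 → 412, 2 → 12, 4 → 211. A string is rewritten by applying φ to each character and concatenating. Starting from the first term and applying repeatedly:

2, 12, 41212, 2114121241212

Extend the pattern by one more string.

1241241221141212412122114121241212

Replace each of the 13 characters of 2114121241212 in place — 12 412 412 211 412 12 412 12 211 412 12 412 12 — and concatenate.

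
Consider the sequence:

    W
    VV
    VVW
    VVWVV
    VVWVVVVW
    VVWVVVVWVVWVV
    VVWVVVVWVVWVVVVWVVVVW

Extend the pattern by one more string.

VVWVVVVWVVWVVVVWVVVVWVVWVVVVWVVWVV

This is a Fibonacci-style word recurrence s(k) = s(k−1)·s(k−2): e.g. VV·W = VVW.
Continuing: VVWVVVVWVVWVVVVWVVVVW · VVWVVVVWVVWVV gives term 8.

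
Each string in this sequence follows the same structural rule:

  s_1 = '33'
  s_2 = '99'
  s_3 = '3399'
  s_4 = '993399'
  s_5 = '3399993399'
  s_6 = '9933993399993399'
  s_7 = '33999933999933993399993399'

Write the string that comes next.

993399339999339933999933999933993399993399

This is a Fibonacci-style word recurrence s(k) = s(k−2)·s(k−1): e.g. 33·99 = 3399.
So term 8 is 9933993399993399·33999933999933993399993399.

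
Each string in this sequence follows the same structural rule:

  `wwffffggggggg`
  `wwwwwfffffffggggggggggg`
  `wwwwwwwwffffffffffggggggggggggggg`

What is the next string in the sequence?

Reading off run lengths: w runs 2, 5, 8; f runs 4, 7, 10; g runs 7, 11, 15 — each is linear in n (n = 1, 2, …).
At n = 4 the blocks have lengths 11, 13, 19.

wwwwwwwwwwwfffffffffffffggggggggggggggggggg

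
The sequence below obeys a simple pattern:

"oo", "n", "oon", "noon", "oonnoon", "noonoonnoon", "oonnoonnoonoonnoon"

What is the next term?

From term 3 onward, concatenate the second-to-last term with the last: oo·n = oon, n·oon = noon, …
So term 8 is noonoonnoon·oonnoonnoonoonnoon.

noonoonnoonoonnoonnoonoonnoon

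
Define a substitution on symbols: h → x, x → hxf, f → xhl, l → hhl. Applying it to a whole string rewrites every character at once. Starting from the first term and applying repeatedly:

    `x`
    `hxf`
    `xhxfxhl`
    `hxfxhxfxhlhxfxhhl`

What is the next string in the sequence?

xhxfxhlhxfxhxfxhlhxfxhhlxhxfxhlhxfxxhhl

Replace each of the 17 characters of hxfxhxfxhlhxfxhhl in place — x hxf xhl hxf x hxf xhl hxf x hhl x hxf xhl hxf x x hhl — and concatenate.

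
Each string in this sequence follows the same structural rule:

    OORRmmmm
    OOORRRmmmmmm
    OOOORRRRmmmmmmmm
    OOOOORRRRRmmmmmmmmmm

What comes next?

OOOOOORRRRRRmmmmmmmmmmmm

Each string has the form O^{n} R^{n} m^{2n}, where the shown terms are n = 2, 3, 4, 5.
At n = 6 the blocks have lengths 6, 6, 12.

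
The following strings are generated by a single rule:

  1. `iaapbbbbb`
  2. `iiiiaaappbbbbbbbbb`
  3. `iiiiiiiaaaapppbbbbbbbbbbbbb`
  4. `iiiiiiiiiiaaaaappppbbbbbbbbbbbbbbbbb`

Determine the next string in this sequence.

iiiiiiiiiiiiiaaaaaapppppbbbbbbbbbbbbbbbbbbbbb

Term n consists of 3n-2 i's, followed by n+1 a's, followed by n p's, followed by 4n+1 b's (n = 1, 2, …).
Setting n = 5 gives 13, 6, 5, 21 characters in each block.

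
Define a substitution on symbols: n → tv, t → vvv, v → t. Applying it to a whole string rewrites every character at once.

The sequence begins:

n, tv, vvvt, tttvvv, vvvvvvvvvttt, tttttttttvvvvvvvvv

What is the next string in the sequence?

Rewriting the 18 symbols of tttttttttvvvvvvvvv one by one yields vvv vvv vvv vvv vvv vvv vvv vvv vvv t t t t t t t t t; concatenated:

vvvvvvvvvvvvvvvvvvvvvvvvvvvttttttttt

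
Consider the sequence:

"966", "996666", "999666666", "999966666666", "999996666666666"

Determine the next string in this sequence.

Term n consists of n 9's, followed by 2n 6's (n = 1, 2, …).
Setting n = 6 gives 6, 12 characters in each block.

999999666666666666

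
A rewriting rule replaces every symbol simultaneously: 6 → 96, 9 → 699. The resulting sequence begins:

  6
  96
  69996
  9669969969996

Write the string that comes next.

Rewriting the 13 symbols of 9669969969996 one by one yields 699 96 96 699 699 96 699 699 96 699 699 699 96; concatenated:

6999696699699966996999669969969996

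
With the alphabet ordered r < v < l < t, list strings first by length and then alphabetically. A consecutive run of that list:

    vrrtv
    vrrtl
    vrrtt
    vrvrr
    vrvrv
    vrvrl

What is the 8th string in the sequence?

vrvvr

Stepping forward 2 times from vrvrl: vrvrl → vrvrt, then the target.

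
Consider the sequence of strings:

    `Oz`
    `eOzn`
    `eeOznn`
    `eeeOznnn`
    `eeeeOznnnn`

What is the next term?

eeeeeOznnnnn

s(k+1) = e·s(k)·n, so each term gains e as a prefix and n as a suffix.
One more step from eeeeOznnnn gives the answer.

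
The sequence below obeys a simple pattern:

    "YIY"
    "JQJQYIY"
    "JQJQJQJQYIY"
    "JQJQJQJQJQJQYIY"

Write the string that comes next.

JQJQJQJQJQJQJQJQYIY

Every step adds JQJQ at the front: s(k+1) = JQJQ·s(k).
So the next term is JQJQ·JQJQJQJQJQJQYIY.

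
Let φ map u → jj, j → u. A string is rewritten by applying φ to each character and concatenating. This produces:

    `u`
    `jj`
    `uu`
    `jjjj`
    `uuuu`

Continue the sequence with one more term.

jjjjjjjj

Expanding uuuu: u→jj, u→jj, u→jj, u→jj. Concatenated: jj jj jj jj.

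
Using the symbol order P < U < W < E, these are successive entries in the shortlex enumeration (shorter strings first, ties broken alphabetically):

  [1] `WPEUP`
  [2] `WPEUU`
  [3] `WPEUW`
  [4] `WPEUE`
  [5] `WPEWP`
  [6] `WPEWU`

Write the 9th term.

WPEEP

Stepping forward 3 times from WPEWU: WPEWU → WPEWW → WPEWE, then the target.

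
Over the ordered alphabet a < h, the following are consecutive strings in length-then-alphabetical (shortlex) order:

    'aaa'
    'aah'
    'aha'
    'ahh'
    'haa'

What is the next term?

hah

Find the rightmost character of haa below h, bump it to the next letter, and reset everything to its right to a.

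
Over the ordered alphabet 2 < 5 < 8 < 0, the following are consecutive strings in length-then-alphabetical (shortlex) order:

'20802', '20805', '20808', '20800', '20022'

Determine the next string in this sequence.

20025

The successor of 20022 increments the rightmost position that isn't already 0 and resets every position after it to 2.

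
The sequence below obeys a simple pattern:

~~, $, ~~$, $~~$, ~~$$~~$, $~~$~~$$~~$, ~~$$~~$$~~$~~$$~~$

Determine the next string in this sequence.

$~~$~~$$~~$~~$$~~$$~~$~~$$~~$

From term 3 onward, concatenate the second-to-last term with the last: ~~·$ = ~~$, $·~~$ = $~~$, …
Continuing: $~~$~~$$~~$ · ~~$$~~$$~~$~~$$~~$ gives term 8.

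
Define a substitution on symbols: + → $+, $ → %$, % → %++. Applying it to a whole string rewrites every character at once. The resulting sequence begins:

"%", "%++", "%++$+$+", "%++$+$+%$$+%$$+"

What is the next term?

φ(%++$+$+%$$+%$$+) expands symbol-by-symbol to %++ $+ $+ %$ $+ %$ $+ %++ %$ %$ $+ %++ %$ %$ $+; joining the 15 pieces gives the next term.

%++$+$+%$$+%$$+%++%$%$$+%++%$%$$+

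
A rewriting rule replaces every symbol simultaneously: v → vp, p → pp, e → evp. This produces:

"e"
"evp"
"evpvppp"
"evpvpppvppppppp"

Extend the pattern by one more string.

evpvpppvpppppppvppppppppppppppp

Applying the rule to each of the 15 symbols of evpvpppvppppppp gives the pieces evp vp pp vp pp pp pp vp pp pp pp pp pp pp pp, which concatenate to the answer.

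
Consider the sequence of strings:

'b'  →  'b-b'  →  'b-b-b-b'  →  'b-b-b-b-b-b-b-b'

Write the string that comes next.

Each string is two copies of the previous one joined by '-'.
One more doubling of b-b-b-b-b-b-b-b gives the answer.

b-b-b-b-b-b-b-b-b-b-b-b-b-b-b-b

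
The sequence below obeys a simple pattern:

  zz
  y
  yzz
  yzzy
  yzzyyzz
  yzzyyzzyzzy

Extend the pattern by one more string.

From term 3 onward, concatenate the last term with the second-to-last: y·zz = yzz, yzz·y = yzzy, …
The next term joins yzzyyzzyzzy and yzzyyzz.

yzzyyzzyzzyyzzyyzz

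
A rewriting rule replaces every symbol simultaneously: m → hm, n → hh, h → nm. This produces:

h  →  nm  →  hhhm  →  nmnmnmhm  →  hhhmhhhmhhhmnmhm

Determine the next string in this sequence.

nmnmnmhmnmnmnmhmnmnmnmhmhhhmnmhm

Replace each of the 16 characters of hhhmhhhmhhhmnmhm in place — nm nm nm hm nm nm nm hm nm nm nm hm hh hm nm hm — and concatenate.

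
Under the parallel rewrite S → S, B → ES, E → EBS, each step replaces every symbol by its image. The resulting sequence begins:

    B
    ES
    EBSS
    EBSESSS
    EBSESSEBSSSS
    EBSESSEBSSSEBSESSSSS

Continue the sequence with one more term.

EBSESSEBSSSEBSESSSSEBSESSEBSSSSSS

φ(EBSESSEBSSSEBSESSSSS) expands symbol-by-symbol to EBS ES S EBS S S EBS ES S S S EBS ES S EBS S S S S S; joining the 20 pieces gives the next term.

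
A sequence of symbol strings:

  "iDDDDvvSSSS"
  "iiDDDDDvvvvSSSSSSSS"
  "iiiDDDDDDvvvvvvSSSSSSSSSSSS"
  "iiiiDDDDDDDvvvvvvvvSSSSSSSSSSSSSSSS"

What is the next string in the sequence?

Reading off run lengths: i runs 1, 2, 3, 4; D runs 4, 5, 6, 7; v runs 2, 4, 6, 8; S runs 4, 8, 12, 16 — each is linear in n (n = 1, 2, …).
For the next term, n = 5, so the run lengths are 5, 8, 10, 20.

iiiiiDDDDDDDDvvvvvvvvvvSSSSSSSSSSSSSSSSSSSS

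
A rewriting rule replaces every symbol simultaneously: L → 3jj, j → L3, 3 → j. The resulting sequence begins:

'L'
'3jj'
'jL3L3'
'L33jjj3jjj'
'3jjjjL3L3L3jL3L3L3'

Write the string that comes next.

Replace each of the 18 characters of 3jjjjL3L3L3jL3L3L3 in place — j L3 L3 L3 L3 3jj j 3jj j 3jj j L3 3jj j 3jj j 3jj j — and concatenate.

jL3L3L3L33jjj3jjj3jjjL33jjj3jjj3jjj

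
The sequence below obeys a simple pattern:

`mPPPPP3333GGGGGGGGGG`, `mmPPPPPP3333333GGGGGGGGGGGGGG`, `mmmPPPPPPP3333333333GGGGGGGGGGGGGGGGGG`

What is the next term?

mmmmPPPPPPPP3333333333333GGGGGGGGGGGGGGGGGGGGGG

The n-th term is n-1 m's then n+3 P's then 3n-2 3's then 4n+2 G's, where the shown terms are n = 2, 3, 4.
Setting n = 5 gives 4, 8, 13, 22 characters in each block.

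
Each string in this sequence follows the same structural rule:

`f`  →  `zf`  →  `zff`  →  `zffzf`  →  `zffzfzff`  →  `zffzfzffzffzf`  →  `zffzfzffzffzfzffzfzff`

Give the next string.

This is a Fibonacci-style word recurrence s(k) = s(k−1)·s(k−2): e.g. zf·f = zff.
Continuing: zffzfzffzffzfzffzfzff · zffzfzffzffzf gives term 8.

zffzfzffzffzfzffzfzffzffzfzffzffzf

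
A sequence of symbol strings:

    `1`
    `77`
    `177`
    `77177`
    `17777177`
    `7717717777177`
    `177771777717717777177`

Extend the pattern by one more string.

7717717777177177771777717717777177

From term 3 onward, concatenate the second-to-last term with the last: 1·77 = 177, 77·177 = 77177, …
Continuing: 7717717777177 · 177771777717717777177 gives term 8.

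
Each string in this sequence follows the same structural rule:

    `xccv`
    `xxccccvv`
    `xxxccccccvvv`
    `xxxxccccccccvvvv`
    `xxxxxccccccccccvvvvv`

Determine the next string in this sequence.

xxxxxxccccccccccccvvvvvv

Reading off run lengths: x runs 1, 2, 3, 4, 5; c runs 2, 4, 6, 8, 10; v runs 1, 2, 3, 4, 5 — each is linear in n (n = 1, 2, …).
Setting n = 6 gives 6, 12, 6 characters in each block.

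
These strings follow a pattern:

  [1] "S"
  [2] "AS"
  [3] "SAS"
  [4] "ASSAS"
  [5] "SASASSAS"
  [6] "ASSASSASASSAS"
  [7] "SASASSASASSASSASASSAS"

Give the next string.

ASSASSASASSASSASASSASASSASSASASSAS

Each term (from the third on) is the two preceding terms concatenated in order: term 3 = S·AS = SAS.
The next term joins ASSASSASASSAS and SASASSASASSASSASASSAS.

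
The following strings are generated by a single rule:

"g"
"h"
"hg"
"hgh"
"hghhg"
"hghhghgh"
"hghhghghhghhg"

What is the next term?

hghhghghhghhghghhghgh

From term 3 onward, concatenate the last term with the second-to-last: h·g = hg, hg·h = hgh, …
The next term joins hghhghghhghhg and hghhghgh.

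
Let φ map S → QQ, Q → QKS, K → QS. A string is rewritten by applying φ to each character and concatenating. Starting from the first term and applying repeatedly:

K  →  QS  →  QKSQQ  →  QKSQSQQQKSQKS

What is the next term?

Rewriting the 13 symbols of QKSQSQQQKSQKS one by one yields QKS QS QQ QKS QQ QKS QKS QKS QS QQ QKS QS QQ; concatenated:

QKSQSQQQKSQQQKSQKSQKSQSQQQKSQSQQ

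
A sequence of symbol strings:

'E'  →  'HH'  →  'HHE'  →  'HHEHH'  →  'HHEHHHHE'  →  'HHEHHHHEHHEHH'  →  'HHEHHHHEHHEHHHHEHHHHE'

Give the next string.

HHEHHHHEHHEHHHHEHHHHEHHEHHHHEHHEHH

From term 3 onward, concatenate the last term with the second-to-last: HH·E = HHE, HHE·HH = HHEHH, …
Continuing: HHEHHHHEHHEHHHHEHHHHE · HHEHHHHEHHEHH gives term 8.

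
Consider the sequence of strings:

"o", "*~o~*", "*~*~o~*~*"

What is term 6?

*~*~*~*~*~o~*~*~*~*~*

Every step adds *~ to the front and ~* to the end of the previous string.
From *~*~o~*~*, 3 further steps: *~*~o~*~* → *~*~*~o~*~*~* → *~*~*~*~o~*~*~*~* → (answer).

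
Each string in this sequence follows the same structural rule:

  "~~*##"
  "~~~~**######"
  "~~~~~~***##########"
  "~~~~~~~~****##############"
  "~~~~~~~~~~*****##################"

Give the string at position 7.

Term n consists of 2n ~'s, followed by n *'s, followed by 4n-2 #'s (n = 1, 2, …).
For term 7, n = 7, so the run lengths are 14, 7, 26.

~~~~~~~~~~~~~~*******##########################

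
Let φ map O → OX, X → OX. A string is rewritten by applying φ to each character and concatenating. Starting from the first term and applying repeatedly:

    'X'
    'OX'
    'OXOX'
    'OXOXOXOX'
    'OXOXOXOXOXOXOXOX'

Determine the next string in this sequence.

Applying the rule to each of the 16 symbols of OXOXOXOXOXOXOXOX gives the pieces OX OX OX OX OX OX OX OX OX OX OX OX OX OX OX OX, which concatenate to the answer.

OXOXOXOXOXOXOXOXOXOXOXOXOXOXOXOX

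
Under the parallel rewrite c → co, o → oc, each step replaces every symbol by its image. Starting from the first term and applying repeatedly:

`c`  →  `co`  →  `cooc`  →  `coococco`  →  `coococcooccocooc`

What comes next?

coococcooccocoococcocooccoococco

Replace each of the 16 characters of coococcooccocooc in place — co oc oc co oc co co oc oc co co oc co oc oc co — and concatenate.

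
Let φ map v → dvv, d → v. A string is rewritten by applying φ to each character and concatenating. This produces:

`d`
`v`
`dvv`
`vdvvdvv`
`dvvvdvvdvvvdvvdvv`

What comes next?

Replace each of the 17 characters of dvvvdvvdvvvdvvdvv in place — v dvv dvv dvv v dvv dvv v dvv dvv dvv v dvv dvv v dvv dvv — and concatenate.

vdvvdvvdvvvdvvdvvvdvvdvvdvvvdvvdvvvdvvdvv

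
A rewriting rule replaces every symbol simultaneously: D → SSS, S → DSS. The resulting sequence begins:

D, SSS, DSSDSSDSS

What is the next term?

SSSDSSDSSSSSDSSDSSSSSDSSDSS

Expanding DSSDSSDSS: D→SSS, S→DSS, S→DSS, D→SSS, S→DSS, S→DSS, D→SSS, S→DSS, S→DSS. Concatenated: SSS DSS DSS SSS DSS DSS SSS DSS DSS.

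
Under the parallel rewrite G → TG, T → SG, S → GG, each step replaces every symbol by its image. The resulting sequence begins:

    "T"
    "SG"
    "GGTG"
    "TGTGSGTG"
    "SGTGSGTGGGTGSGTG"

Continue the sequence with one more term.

GGTGSGTGGGTGSGTGTGTGSGTGGGTGSGTG

Applying the rule to each of the 16 symbols of SGTGSGTGGGTGSGTG gives the pieces GG TG SG TG GG TG SG TG TG TG SG TG GG TG SG TG, which concatenate to the answer.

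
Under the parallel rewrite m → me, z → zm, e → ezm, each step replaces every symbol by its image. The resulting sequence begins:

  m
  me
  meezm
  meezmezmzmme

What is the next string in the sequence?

meezmezmzmmeezmzmmezmmemeezm

Rewriting each symbol of meezmezmzmme: m→me, e→ezm, e→ezm, z→zm, m→me, e→ezm, z→zm, m→me, z→zm, m→me, m→me, e→ezm, which concatenates to me ezm ezm zm me ezm zm me zm me me ezm.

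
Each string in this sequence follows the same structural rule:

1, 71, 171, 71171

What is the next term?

17171171

This is a Fibonacci-style word recurrence s(k) = s(k−2)·s(k−1): e.g. 1·71 = 171.
Continuing: 171 · 71171 gives term 5.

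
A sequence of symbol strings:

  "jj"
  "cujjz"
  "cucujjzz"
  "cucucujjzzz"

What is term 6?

cucucucucujjzzzzz

s(k+1) = cu·s(k)·z, so each term gains cu as a prefix and z as a suffix.
From cucucujjzzz, 2 further steps: cucucujjzzz → cucucucujjzzzz → (answer).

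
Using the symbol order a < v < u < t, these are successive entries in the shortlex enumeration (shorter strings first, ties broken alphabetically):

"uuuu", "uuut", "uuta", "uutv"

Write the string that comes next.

uutu

Treat uutv as a base-4 numeral over the given alphabet and add one, carrying through any trailing t's.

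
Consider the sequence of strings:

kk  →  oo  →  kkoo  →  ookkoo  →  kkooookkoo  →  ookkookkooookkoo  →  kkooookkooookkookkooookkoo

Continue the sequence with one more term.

ookkookkooookkookkooookkooookkookkooookkoo

Each term (from the third on) is the two preceding terms concatenated in order: term 3 = kk·oo = kkoo.
So term 8 is ookkookkooookkoo·kkooookkooookkookkooookkoo.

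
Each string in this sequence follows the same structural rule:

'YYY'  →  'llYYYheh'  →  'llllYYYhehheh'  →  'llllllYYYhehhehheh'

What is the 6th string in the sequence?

llllllllllYYYhehhehhehhehheh

s(k+1) = ll·s(k)·heh, so each term gains ll as a prefix and heh as a suffix.
From llllllYYYhehhehheh, 2 further steps: llllllYYYhehhehheh → llllllllYYYhehhehhehheh → (answer).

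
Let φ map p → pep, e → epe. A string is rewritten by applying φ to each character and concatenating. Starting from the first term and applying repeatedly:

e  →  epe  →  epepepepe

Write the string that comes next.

Apply φ to epepepepe symbol by symbol: e→epe, p→pep, e→epe, p→pep, e→epe, p→pep, e→epe, p→pep, e→epe; joined: epe pep epe pep epe pep epe pep epe.

epepepepepepepepepepepepepe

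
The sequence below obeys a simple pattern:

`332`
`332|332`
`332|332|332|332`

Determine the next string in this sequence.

s(k+1) = s(k)·|·s(k) — each term doubles the last with '|' between the halves.
One more doubling of 332|332|332|332 gives the answer.

332|332|332|332|332|332|332|332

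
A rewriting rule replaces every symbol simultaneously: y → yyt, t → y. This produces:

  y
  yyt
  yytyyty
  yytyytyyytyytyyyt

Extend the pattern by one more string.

Rewriting the 17 symbols of yytyytyyytyytyyyt one by one yields yyt yyt y yyt yyt y yyt yyt yyt y yyt yyt y yyt yyt yyt y; concatenated:

yytyytyyytyytyyytyytyytyyytyytyyytyytyyty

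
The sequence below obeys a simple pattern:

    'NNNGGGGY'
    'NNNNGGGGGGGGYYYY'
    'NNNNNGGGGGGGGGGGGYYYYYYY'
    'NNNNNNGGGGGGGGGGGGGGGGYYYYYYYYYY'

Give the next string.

NNNNNNNGGGGGGGGGGGGGGGGGGGGYYYYYYYYYYYYY

The n-th term is n+2 N's then 4n G's then 3n-2 Y's (n = 1, 2, …).
Setting n = 5 gives 7, 20, 13 characters in each block.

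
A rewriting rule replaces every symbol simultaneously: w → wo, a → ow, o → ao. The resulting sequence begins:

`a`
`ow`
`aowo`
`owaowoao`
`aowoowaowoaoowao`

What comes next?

φ(aowoowaowoaoowao) expands symbol-by-symbol to ow ao wo ao ao wo ow ao wo ao ow ao ao wo ow ao; joining the 16 pieces gives the next term.

owaowoaoaowoowaowoaoowaoaowoowao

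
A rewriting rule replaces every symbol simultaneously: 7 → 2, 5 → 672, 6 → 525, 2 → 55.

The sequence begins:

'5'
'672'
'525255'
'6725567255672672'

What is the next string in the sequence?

Rewriting the 16 symbols of 6725567255672672 one by one yields 525 2 55 672 672 525 2 55 672 672 525 2 55 525 2 55; concatenated:

525255672672525255672672525255525255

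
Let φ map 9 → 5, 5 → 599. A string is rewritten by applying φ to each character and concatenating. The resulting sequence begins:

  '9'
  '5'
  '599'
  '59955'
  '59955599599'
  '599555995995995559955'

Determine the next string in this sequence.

5995559959959955599555995559959959955599599

Replace each of the 21 characters of 599555995995995559955 in place — 599 5 5 599 599 599 5 5 599 5 5 599 5 5 599 599 599 5 5 599 599 — and concatenate.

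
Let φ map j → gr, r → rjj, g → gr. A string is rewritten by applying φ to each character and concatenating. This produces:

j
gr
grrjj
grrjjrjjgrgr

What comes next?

grrjjrjjgrgrrjjgrgrgrrjjgrrjj

Apply φ to grrjjrjjgrgr symbol by symbol: g→gr, r→rjj, r→rjj, j→gr, j→gr, r→rjj, j→gr, j→gr, g→gr, r→rjj, g→gr, r→rjj; joined: gr rjj rjj gr gr rjj gr gr gr rjj gr rjj.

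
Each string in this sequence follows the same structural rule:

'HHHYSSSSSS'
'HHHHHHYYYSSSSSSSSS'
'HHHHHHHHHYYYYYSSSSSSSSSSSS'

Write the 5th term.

Term n consists of 3n H's, followed by 2n-1 Y's, followed by 3n+3 S's (n = 1, 2, …).
Setting n = 5 gives 15, 9, 18 characters in each block.

HHHHHHHHHHHHHHHYYYYYYYYYSSSSSSSSSSSSSSSSSS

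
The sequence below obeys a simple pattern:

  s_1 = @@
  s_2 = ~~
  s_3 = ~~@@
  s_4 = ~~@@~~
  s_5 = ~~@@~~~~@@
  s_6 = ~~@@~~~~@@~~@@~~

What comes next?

~~@@~~~~@@~~@@~~~~@@~~~~@@

From term 3 onward, concatenate the last term with the second-to-last: ~~·@@ = ~~@@, ~~@@·~~ = ~~@@~~, …
Continuing: ~~@@~~~~@@~~@@~~ · ~~@@~~~~@@ gives term 7.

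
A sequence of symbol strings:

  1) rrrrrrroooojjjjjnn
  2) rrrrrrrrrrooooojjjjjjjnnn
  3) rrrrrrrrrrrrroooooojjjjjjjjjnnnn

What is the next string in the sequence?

Each string has the form r^{3n+1} o^{n+2} j^{2n+1} n^{n}, where the shown terms are n = 2, 3, 4.
At n = 5 the blocks have lengths 16, 7, 11, 5.

rrrrrrrrrrrrrrrrooooooojjjjjjjjjjjnnnnn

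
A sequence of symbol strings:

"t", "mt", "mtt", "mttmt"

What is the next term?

mttmtmtt

From term 3 onward, concatenate the last term with the second-to-last: mt·t = mtt, mtt·mt = mttmt, …
So term 5 is mttmt·mtt.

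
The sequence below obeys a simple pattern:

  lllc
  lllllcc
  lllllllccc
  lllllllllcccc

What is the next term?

lllllllllllccccc

Term n consists of 2n+1 l's, followed by n c's (n = 1, 2, …).
For the next term, n = 5, so the run lengths are 11, 5.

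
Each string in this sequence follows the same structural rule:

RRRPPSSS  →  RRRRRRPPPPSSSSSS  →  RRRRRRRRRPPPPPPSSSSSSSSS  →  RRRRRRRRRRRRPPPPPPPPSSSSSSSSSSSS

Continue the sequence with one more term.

Each string has the form R^{3n} P^{2n} S^{3n} (n = 1, 2, …).
For the next term, n = 5, so the run lengths are 15, 10, 15.

RRRRRRRRRRRRRRRPPPPPPPPPPSSSSSSSSSSSSSSS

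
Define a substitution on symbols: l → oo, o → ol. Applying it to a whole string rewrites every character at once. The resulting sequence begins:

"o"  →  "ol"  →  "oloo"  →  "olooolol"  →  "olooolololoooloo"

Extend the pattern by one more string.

olooolololooolooolooolololooolol

Replace each of the 16 characters of olooolololoooloo in place — ol oo ol ol ol oo ol oo ol oo ol ol ol oo ol ol — and concatenate.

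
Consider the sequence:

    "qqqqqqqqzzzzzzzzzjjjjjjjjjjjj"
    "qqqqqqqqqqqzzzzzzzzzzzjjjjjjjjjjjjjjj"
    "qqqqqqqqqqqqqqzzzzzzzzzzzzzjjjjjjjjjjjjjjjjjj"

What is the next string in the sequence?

Reading off run lengths: q runs 8, 11, 14; z runs 9, 11, 13; j runs 12, 15, 18 — each is linear in n, where the shown terms are n = 3, 4, 5.
For the next term, n = 6, so the run lengths are 17, 15, 21.

qqqqqqqqqqqqqqqqqzzzzzzzzzzzzzzzjjjjjjjjjjjjjjjjjjjjj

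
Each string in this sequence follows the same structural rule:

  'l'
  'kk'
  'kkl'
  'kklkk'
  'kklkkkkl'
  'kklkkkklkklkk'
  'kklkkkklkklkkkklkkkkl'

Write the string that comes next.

From term 3 onward, concatenate the last term with the second-to-last: kk·l = kkl, kkl·kk = kklkk, …
Continuing: kklkkkklkklkkkklkkkkl · kklkkkklkklkk gives term 8.

kklkkkklkklkkkklkkkklkklkkkklkklkk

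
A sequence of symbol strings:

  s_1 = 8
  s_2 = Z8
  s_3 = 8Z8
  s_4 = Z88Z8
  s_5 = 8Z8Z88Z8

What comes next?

Each term (from the third on) is the two preceding terms concatenated in order: term 3 = 8·Z8 = 8Z8.
Continuing: Z88Z8 · 8Z8Z88Z8 gives term 6.

Z88Z88Z8Z88Z8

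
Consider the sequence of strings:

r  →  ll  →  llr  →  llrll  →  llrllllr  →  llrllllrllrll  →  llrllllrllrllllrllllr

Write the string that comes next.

Each term (from the third on) is the previous term followed by the one before it: term 3 = ll·r = llr.
The next term joins llrllllrllrllllrllllr and llrllllrllrll.

llrllllrllrllllrllllrllrllllrllrll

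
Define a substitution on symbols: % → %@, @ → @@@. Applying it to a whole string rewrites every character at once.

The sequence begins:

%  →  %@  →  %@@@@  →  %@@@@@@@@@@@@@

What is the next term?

Rewriting the 14 symbols of %@@@@@@@@@@@@@ one by one yields %@ @@@ @@@ @@@ @@@ @@@ @@@ @@@ @@@ @@@ @@@ @@@ @@@ @@@; concatenated:

%@@@@@@@@@@@@@@@@@@@@@@@@@@@@@@@@@@@@@@@@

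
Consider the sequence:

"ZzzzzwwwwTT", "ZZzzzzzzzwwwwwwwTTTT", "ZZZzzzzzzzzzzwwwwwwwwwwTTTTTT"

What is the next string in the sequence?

ZZZZzzzzzzzzzzzzzwwwwwwwwwwwwwTTTTTTTT

Term n consists of n Z's, followed by 3n+1 z's, followed by 3n+1 w's, followed by 2n T's (n = 1, 2, …).
For the next term, n = 4, so the run lengths are 4, 13, 13, 8.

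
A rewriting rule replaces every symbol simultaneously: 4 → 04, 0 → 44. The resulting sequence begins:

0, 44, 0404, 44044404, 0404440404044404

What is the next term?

Replace each of the 16 characters of 0404440404044404 in place — 44 04 44 04 04 04 44 04 44 04 44 04 04 04 44 04 — and concatenate.

44044404040444044404440404044404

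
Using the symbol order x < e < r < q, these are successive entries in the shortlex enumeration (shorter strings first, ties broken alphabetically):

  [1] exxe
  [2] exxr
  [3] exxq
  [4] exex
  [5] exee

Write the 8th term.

Continuing the enumeration 3 steps past exee: exee → exer → exeq → (answer).

exrx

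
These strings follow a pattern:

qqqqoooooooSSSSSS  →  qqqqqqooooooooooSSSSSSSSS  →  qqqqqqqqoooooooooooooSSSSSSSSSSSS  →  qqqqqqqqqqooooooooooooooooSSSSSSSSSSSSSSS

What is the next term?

qqqqqqqqqqqqoooooooooooooooooooSSSSSSSSSSSSSSSSSS

Each string has the form q^{2n} o^{3n+1} S^{3n}, where the shown terms are n = 2, 3, 4, 5.
Setting n = 6 gives 12, 19, 18 characters in each block.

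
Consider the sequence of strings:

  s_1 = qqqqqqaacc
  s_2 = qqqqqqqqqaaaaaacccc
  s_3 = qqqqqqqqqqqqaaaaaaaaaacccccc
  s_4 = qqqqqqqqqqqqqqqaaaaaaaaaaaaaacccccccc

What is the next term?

qqqqqqqqqqqqqqqqqqaaaaaaaaaaaaaaaaaacccccccccc

The n-th term is 3n+3 q's then 4n-2 a's then 2n c's (n = 1, 2, …).
At n = 5 the blocks have lengths 18, 18, 10.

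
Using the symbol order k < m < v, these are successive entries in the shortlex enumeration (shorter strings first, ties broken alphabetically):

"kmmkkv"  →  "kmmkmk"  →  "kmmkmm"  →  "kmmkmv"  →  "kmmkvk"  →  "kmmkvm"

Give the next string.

Treat kmmkvm as a base-3 numeral over the given alphabet and add one, carrying through any trailing v's.

kmmkvv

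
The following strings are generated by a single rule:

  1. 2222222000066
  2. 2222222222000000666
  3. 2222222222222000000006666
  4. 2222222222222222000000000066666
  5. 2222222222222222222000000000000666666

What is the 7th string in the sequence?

Term n consists of 3n+1 2's, followed by 2n 0's, followed by n 6's, where the shown terms are n = 2, 3, 4, 5, 6.
At n = 8 the blocks have lengths 25, 16, 8.

2222222222222222222222222000000000000000066666666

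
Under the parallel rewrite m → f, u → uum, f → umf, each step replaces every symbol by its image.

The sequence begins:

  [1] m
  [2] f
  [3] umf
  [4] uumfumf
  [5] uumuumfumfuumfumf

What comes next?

uumuumfuumuumfumfuumfumfuumuumfumfuumfumf

Applying the rule to each of the 17 symbols of uumuumfumfuumfumf gives the pieces uum uum f uum uum f umf uum f umf uum uum f umf uum f umf, which concatenate to the answer.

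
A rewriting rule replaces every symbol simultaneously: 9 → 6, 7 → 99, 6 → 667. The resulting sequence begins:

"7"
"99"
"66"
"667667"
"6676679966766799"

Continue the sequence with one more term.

Applying the rule to each of the 16 symbols of 6676679966766799 gives the pieces 667 667 99 667 667 99 6 6 667 667 99 667 667 99 6 6, which concatenate to the answer.

667667996676679966667667996676679966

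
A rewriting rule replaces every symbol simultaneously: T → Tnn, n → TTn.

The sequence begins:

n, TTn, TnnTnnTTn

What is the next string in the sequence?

Expanding TnnTnnTTn: T→Tnn, n→TTn, n→TTn, T→Tnn, n→TTn, n→TTn, T→Tnn, T→Tnn, n→TTn. Concatenated: Tnn TTn TTn Tnn TTn TTn Tnn Tnn TTn.

TnnTTnTTnTnnTTnTTnTnnTnnTTn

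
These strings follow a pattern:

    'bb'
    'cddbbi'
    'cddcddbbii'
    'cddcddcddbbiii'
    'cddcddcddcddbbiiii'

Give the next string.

cddcddcddcddcddbbiiiii

Each term wraps the previous one in cdd on the left and i on the right.
One more step from cddcddcddcddbbiiii gives the answer.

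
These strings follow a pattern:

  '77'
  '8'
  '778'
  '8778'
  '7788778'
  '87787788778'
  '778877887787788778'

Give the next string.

87787788778778877887787788778

Each term (from the third on) is the two preceding terms concatenated in order: term 3 = 77·8 = 778.
The next term joins 87787788778 and 778877887787788778.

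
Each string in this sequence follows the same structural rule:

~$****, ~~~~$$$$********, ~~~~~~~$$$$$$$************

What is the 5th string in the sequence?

~~~~~~~~~~~~~$$$$$$$$$$$$$********************

The n-th term is 3n-2 ~'s then 3n-2 $'s then 4n *'s (n = 1, 2, …).
At n = 5 the blocks have lengths 13, 13, 20.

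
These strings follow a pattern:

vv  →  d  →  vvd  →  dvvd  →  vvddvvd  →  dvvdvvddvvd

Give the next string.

vvddvvddvvdvvddvvd

From term 3 onward, concatenate the second-to-last term with the last: vv·d = vvd, d·vvd = dvvd, …
The next term joins vvddvvd and dvvdvvddvvd.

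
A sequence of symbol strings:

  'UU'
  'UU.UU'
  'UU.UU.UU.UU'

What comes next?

Every step duplicates the string with '.' between the halves.
Doubling UU.UU.UU.UU with '.' between the halves:

UU.UU.UU.UU.UU.UU.UU.UU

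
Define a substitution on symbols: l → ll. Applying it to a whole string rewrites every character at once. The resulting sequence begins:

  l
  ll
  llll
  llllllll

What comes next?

Apply φ to llllllll symbol by symbol: l→ll, l→ll, l→ll, l→ll, l→ll, l→ll, l→ll, l→ll; joined: ll ll ll ll ll ll ll ll.

llllllllllllllll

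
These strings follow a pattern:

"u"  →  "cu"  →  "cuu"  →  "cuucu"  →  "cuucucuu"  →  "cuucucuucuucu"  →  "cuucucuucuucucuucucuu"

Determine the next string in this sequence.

From term 3 onward, concatenate the last term with the second-to-last: cu·u = cuu, cuu·cu = cuucu, …
Continuing: cuucucuucuucucuucucuu · cuucucuucuucu gives term 8.

cuucucuucuucucuucucuucuucucuucuucu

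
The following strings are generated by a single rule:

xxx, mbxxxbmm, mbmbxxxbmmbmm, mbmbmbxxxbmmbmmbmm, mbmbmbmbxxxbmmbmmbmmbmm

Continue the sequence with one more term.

Every step adds mb to the front and bmm to the end of the previous string.
One more step from mbmbmbmbxxxbmmbmmbmmbmm gives the answer.

mbmbmbmbmbxxxbmmbmmbmmbmmbmm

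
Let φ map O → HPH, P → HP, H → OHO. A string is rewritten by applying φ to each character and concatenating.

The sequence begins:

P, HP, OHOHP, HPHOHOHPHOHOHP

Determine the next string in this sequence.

Applying the rule to each of the 14 symbols of HPHOHOHPHOHOHP gives the pieces OHO HP OHO HPH OHO HPH OHO HP OHO HPH OHO HPH OHO HP, which concatenate to the answer.

OHOHPOHOHPHOHOHPHOHOHPOHOHPHOHOHPHOHOHP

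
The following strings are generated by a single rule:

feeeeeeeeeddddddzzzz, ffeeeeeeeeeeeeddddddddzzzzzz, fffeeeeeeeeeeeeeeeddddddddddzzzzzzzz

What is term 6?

Reading off run lengths: f runs 1, 2, 3; e runs 9, 12, 15; d runs 6, 8, 10; z runs 4, 6, 8 — each is linear in n, where the shown terms are n = 2, 3, 4.
For term 6, n = 7, so the run lengths are 6, 24, 16, 14.

ffffffeeeeeeeeeeeeeeeeeeeeeeeeddddddddddddddddzzzzzzzzzzzzzz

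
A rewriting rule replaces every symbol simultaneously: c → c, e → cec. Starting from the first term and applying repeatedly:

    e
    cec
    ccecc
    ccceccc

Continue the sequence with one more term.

ccccecccc

Expanding ccceccc: c→c, c→c, c→c, e→cec, c→c, c→c, c→c. Concatenated: c c c cec c c c.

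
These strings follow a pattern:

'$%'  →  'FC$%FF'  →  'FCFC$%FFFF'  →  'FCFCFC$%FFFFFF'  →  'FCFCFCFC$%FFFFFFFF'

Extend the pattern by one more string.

FCFCFCFCFC$%FFFFFFFFFF

s(k+1) = FC·s(k)·FF, so each term gains FC as a prefix and FF as a suffix.
One more step from FCFCFCFC$%FFFFFFFF gives the answer.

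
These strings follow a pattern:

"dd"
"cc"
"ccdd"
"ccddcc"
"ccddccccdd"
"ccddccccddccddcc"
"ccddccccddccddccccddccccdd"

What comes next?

Each term (from the third on) is the previous term followed by the one before it: term 3 = cc·dd = ccdd.
The next term joins ccddccccddccddccccddccccdd and ccddccccddccddcc.

ccddccccddccddccccddccccddccddccccddccddcc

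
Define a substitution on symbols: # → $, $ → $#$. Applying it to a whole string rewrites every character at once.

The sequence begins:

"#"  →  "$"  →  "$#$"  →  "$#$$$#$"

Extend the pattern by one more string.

$#$$$#$$#$$#$$$#$

Apply φ to $#$$$#$ symbol by symbol: $→$#$, #→$, $→$#$, $→$#$, $→$#$, #→$, $→$#$; joined: $#$ $ $#$ $#$ $#$ $ $#$.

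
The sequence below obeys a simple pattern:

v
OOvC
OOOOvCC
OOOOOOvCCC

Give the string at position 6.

s(k+1) = OO·s(k)·C, so each term gains OO as a prefix and C as a suffix.
From OOOOOOvCCC, 2 further steps: OOOOOOvCCC → OOOOOOOOvCCCC → (answer).

OOOOOOOOOOvCCCCC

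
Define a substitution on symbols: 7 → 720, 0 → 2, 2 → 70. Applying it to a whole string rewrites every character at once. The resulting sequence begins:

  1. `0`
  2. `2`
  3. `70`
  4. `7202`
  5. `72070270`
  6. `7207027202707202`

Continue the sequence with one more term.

Rewriting the 16 symbols of 7207027202707202 one by one yields 720 70 2 720 2 70 720 70 2 70 720 2 720 70 2 70; concatenated:

72070272027072070270720272070270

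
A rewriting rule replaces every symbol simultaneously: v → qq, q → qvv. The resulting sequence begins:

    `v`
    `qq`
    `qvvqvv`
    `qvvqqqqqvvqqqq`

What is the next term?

φ(qvvqqqqqvvqqqq) expands symbol-by-symbol to qvv qq qq qvv qvv qvv qvv qvv qq qq qvv qvv qvv qvv; joining the 14 pieces gives the next term.

qvvqqqqqvvqvvqvvqvvqvvqqqqqvvqvvqvvqvv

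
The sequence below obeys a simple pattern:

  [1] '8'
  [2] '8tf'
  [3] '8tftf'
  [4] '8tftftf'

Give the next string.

8tftftftf

The strings grow by a fixed suffix tf each time.
So the next term is 8tftftf·tf.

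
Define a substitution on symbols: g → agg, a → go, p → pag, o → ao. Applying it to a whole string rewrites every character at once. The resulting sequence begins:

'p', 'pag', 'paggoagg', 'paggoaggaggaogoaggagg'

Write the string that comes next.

Replace each of the 21 characters of paggoaggaggaogoaggagg in place — pag go agg agg ao go agg agg go agg agg go ao agg ao go agg agg go agg agg — and concatenate.

paggoaggaggaogoaggagggoaggagggoaoaggaogoaggagggoaggagg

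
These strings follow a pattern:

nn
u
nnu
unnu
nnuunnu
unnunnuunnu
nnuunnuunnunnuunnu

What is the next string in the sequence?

unnunnuunnunnuunnuunnunnuunnu

From term 3 onward, concatenate the second-to-last term with the last: nn·u = nnu, u·nnu = unnu, …
The next term joins unnunnuunnu and nnuunnuunnunnuunnu.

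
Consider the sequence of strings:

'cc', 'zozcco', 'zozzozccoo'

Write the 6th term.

zozzozzozzozzozccooooo

Every step adds zoz to the front and o to the end of the previous string.
From zozzozccoo, 3 further steps: zozzozccoo → zozzozzozccooo → zozzozzozzozccoooo → (answer).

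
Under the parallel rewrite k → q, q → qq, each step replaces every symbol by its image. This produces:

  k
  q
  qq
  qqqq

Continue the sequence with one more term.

Apply φ to qqqq symbol by symbol: q→qq, q→qq, q→qq, q→qq; joined: qq qq qq qq.

qqqqqqqq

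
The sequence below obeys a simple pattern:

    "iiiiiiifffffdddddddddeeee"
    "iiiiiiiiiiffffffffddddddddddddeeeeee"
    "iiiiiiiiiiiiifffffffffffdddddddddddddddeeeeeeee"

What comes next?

Term n consists of 3n+1 i's, followed by 3n-1 f's, followed by 3n+3 d's, followed by 2n e's, where the shown terms are n = 2, 3, 4.
At n = 5 the blocks have lengths 16, 14, 18, 10.

iiiiiiiiiiiiiiiiffffffffffffffddddddddddddddddddeeeeeeeeee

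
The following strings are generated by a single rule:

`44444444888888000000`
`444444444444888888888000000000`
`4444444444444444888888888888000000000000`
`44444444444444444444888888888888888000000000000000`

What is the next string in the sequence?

444444444444444444444444888888888888888888000000000000000000

Each string has the form 4^{4n} 8^{3n} 0^{3n}, where the shown terms are n = 2, 3, 4, 5.
Setting n = 6 gives 24, 18, 18 characters in each block.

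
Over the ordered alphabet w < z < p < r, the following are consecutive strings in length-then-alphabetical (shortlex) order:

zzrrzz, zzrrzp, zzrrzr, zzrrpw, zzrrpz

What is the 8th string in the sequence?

zzrrrw

Continuing the enumeration 3 steps past zzrrpz: zzrrpz → zzrrpp → zzrrpr → (answer).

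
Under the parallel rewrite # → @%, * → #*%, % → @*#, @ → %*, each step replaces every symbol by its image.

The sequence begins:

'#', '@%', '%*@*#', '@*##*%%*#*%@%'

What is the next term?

%*#*%@%@%#*%@*#@*##*%@%#*%@*#%*@*#

Replace each of the 13 characters of @*##*%%*#*%@% in place — %* #*% @% @% #*% @*# @*# #*% @% #*% @*# %* @*# — and concatenate.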